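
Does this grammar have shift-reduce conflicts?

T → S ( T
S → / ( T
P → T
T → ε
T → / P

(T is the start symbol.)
A shift-reduce conflict occurs when an LR(0) state has both:
  - a complete (reduce) item [A → α .] (dot at the end), and
  - a shift item [B → β . c γ] (dot before a terminal).

Augment with T' → T and build the canonical LR(0) collection (I0 = CLOSURE({[T' → . T]}), then GOTO on every symbol after a dot until no new states appear). It has 10 states:
  I0: { [S → . / ( T], [T → . / P], [T → . S ( T], [T → .], [T' → . T] }  — shift, reduce
  I1: { [P → . T], [S → . / ( T], [S → / . ( T], [T → . / P], [T → . S ( T], [T → .], [T → / . P] }  — shift, reduce
  I2: { [T → S . ( T] }  — shift
  I3: { [T' → T .] }  — accept
  I4: { [S → . / ( T], [T → . / P], [T → . S ( T], [T → .], [T → S ( . T] }  — shift, reduce
  I5: { [T → S ( T .] }  — reduce
  I6: { [S → . / ( T], [S → / ( . T], [T → . / P], [T → . S ( T], [T → .] }  — shift, reduce
  I7: { [T → / P .] }  — reduce
  I8: { [P → T .] }  — reduce
  I9: { [S → / ( T .] }  — reduce

I0 contains reduce item [T → .] and shift items [S → . / ( T], [T → . / P] — shift-reduce conflict.
I1 contains reduce item [T → .] and shift items [S → . / ( T], [S → / . ( T], [T → . / P] — shift-reduce conflict.
I4 contains reduce item [T → .] and shift items [S → . / ( T], [T → . / P] — shift-reduce conflict.
I6 contains reduce item [T → .] and shift items [S → . / ( T], [T → . / P] — shift-reduce conflict.

Answer: Yes — I0: [T → .] vs [S → . / ( T]; I1: [T → .] vs [S → . / ( T]; I4: [T → .] vs [S → . / ( T]; I6: [T → .] vs [S → . / ( T]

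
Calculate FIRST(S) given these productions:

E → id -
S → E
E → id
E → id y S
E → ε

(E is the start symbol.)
{ 'id', ε }

To compute FIRST(S), examine every production with S on the left-hand side, reading each right-hand side left to right until a non-nullable symbol is reached.

FIRST sets of the other non-terminals involved (by the same procedure, iterated to a fixed point):
  FIRST(E) = { 'id', ε }

From S → E:
  - E is a non-terminal: add FIRST(E) \ {ε} = { 'id' }
    E is nullable and nothing follows, so the whole right-hand side can vanish: ε ∈ FIRST(S)

Collecting: FIRST(S) = { 'id', ε }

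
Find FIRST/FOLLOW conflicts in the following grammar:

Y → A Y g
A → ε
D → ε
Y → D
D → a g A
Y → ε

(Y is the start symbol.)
Yes. Y → A Y g with FOLLOW(Y) on { 'g' }

A FIRST/FOLLOW conflict occurs when a non-terminal N has a nullable alternative N → β (β ⇒* ε) and another alternative N → α with FIRST(α) ∩ FOLLOW(N) ≠ ∅: on such a lookahead the parser cannot decide between expanding α and letting N vanish via β.

Nullable non-terminals: A, D, Y.
FIRST sets used below: FIRST(A) = { ε }, FIRST(Y) = { 'a', 'g', ε }, FIRST(D) = { 'a', ε }
A has a nullable alternative but only one production, so nothing to check.

D: nullable alternative(s) D → ε; FOLLOW(D) = { $, 'g' }
  D → ε: FIRST \ {ε} = { } — this is the only nullable alternative, skip
  D → a g A: FIRST \ {ε} = { 'a' } — disjoint from FOLLOW(D)

Y: nullable alternative(s) Y → D, Y → ε; FOLLOW(Y) = { $, 'g' }
  Y → A Y g: FIRST \ {ε} = { 'a', 'g' } — overlaps FOLLOW(Y) on { 'g' }: CONFLICT
  Y → D: FIRST \ {ε} = { 'a' } — disjoint from FOLLOW(Y)
  Y → ε: FIRST \ {ε} = { } — disjoint from FOLLOW(Y)

So the grammar has 1 FIRST/FOLLOW conflict (marked CONFLICT above).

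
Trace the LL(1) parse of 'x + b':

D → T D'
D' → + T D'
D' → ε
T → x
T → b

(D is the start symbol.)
LL(1) parsing maintains a stack (initially the start symbol over $) and the input. At each step: if the stack top is a terminal, match it against the current input token; if it is a non-terminal N, replace it with the RHS of M[N, lookahead] (the unique production whose predict set contains the lookahead).

Stack is shown with the top on the left.

Stack     Input    Action
-------------------------
D $       x + b $  output D → T D'
T D' $    x + b $  output T → x
x D' $    x + b $  match 'x'
D' $      + b $    output D' → + T D'
+ T D' $  + b $    match '+'
T D' $    b $      output T → b
b D' $    b $      match 'b'
D' $      $        output D' → ε
$         $        accept

The string is accepted.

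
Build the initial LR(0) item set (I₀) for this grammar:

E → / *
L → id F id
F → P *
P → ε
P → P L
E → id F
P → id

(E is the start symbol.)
First, augment the grammar with E' → E
I₀ = CLOSURE({ [E' → . E] }):
  [E' → . E] has the dot before E: add [E → . / *], [E → . id F]
No further items can be added.

I₀ = { [E → . / *], [E → . id F], [E' → . E] }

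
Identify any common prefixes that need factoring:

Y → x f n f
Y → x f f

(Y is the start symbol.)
Yes, Y has productions with common prefix 'x f'

Left-factoring is needed when two productions for the same non-terminal
share a common prefix on the right-hand side.

Productions for Y:
  Y → x f n f
  Y → x f f

Found common prefix 'x f' in productions for Y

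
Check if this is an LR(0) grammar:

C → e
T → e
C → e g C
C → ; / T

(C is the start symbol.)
No. Shift-reduce conflict between [C → e .] and [C → e . g C]

Augment with C' → C and build the canonical LR(0) collection (I0 = CLOSURE({[C' → . C]}), then GOTO on every symbol after a dot until no new states appear). It has 9 states:
  I0: { [C → . ; / T], [C → . e g C], [C → . e], [C' → . C] }  — shift
  I1: { [C → ; . / T] }  — shift
  I2: { [C' → C .] }  — accept
  I3: { [C → e . g C], [C → e .] }  — shift, reduce
  I4: { [C → . ; / T], [C → . e g C], [C → . e], [C → e g . C] }  — shift
  I5: { [C → e g C .] }  — reduce
  I6: { [C → ; / . T], [T → . e] }  — shift
  I7: { [C → ; / T .] }  — reduce
  I8: { [T → e .] }  — reduce

Conflict in state I3:
  Shift-reduce conflict between [C → e .] and [C → e . g C]
So the grammar is NOT LR(0).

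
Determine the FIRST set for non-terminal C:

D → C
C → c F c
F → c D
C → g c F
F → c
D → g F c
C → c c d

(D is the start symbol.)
To compute FIRST(C), examine every production with C on the left-hand side, reading each right-hand side left to right until a non-nullable symbol is reached.

From C → c F c:
  - c is a terminal: add 'c' and stop
From C → g c F:
  - g is a terminal: add 'g' and stop
From C → c c d:
  - c is a terminal: add 'c' and stop

Collecting: FIRST(C) = { 'c', 'g' }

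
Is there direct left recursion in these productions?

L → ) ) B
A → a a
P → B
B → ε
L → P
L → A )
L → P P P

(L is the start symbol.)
No direct left recursion

Direct left recursion occurs when N → N α for some non-terminal N (the right-hand side begins with the left-hand side itself).

L → ) ) B: starts with ')'
A → a a: starts with a
P → B: starts with B
B → ε: starts with ε
L → P: starts with P
L → A ): starts with A
L → P P P: starts with P

No direct left recursion found.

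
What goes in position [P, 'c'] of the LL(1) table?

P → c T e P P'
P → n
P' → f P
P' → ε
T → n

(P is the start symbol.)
To find M[P, 'c'], we find productions for P where 'c' is in the predict set (PREDICT(N → α) = (FIRST(α) \ {ε}) ∪ (FOLLOW(N) if α ⇒* ε)).

P → c T e P P': PREDICT = { 'c' }
  'c' is in predict set, so this production goes in M[P, 'c']
P → n: PREDICT = { 'n' }

M[P, 'c'] = P → c T e P P'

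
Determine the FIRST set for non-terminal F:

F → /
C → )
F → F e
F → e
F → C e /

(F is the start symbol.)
FIRST sets of the other non-terminals involved (by the same procedure, iterated to a fixed point):
  FIRST(C) = { ')' }

From F → /:
  - '/' is a terminal: add '/' and stop
From F → F e:
  - F is the symbol being defined: contributes nothing new
    F is not nullable, so stop
From F → e:
  - e is a terminal: add 'e' and stop
From F → C e /:
  - C is a non-terminal: add FIRST(C) \ {ε} = { ')' }
    C is not nullable, so stop

Collecting: FIRST(F) = { ')', '/', 'e' }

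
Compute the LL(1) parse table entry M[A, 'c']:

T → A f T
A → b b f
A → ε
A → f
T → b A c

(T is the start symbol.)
To find M[A, 'c'], we find productions for A where 'c' is in the predict set (PREDICT(N → α) = (FIRST(α) \ {ε}) ∪ (FOLLOW(N) if α ⇒* ε)).

Relevant sets:
  FOLLOW(A) = { 'c', 'f' }

A → b b f: PREDICT = { 'b' }
A → ε: PREDICT = { 'c', 'f' }
  'c' is in predict set, so this production goes in M[A, 'c']
A → f: PREDICT = { 'f' }

M[A, 'c'] = A → ε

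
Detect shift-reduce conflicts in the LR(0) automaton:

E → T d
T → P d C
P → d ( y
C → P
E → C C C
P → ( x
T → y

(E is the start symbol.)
Yes — I4: [C → P .] vs [T → P . d C]

A shift-reduce conflict occurs when an LR(0) state has both:
  - a complete (reduce) item [A → α .] (dot at the end), and
  - a shift item [B → β . c γ] (dot before a terminal).

Augment with E' → E and build the canonical LR(0) collection (I0 = CLOSURE({[E' → . E]}), then GOTO on every symbol after a dot until no new states appear). It has 17 states:
  I0: { [C → . P], [E → . C C C], [E → . T d], [E' → . E], [P → . ( x], [P → . d ( y], [T → . P d C], [T → . y] }  — shift
  I1: { [P → ( . x] }  — shift
  I2: { [C → . P], [E → C . C C], [P → . ( x], [P → . d ( y] }  — shift
  I3: { [E' → E .] }  — accept
  I4: { [C → P .], [T → P . d C] }  — shift, reduce
  I5: { [E → T . d] }  — shift
  I6: { [P → d . ( y] }  — shift
  I7: { [T → y .] }  — reduce
  I8: { [P → d ( . y] }  — shift
  I9: { [P → d ( y .] }  — reduce
  I10: { [E → T d .] }  — reduce
  I11: { [C → . P], [P → . ( x], [P → . d ( y], [T → P d . C] }  — shift
  I12: { [T → P d C .] }  — reduce
  I13: { [C → P .] }  — reduce
  I14: { [C → . P], [E → C C . C], [P → . ( x], [P → . d ( y] }  — shift
  I15: { [E → C C C .] }  — reduce
  I16: { [P → ( x .] }  — reduce

I4 contains reduce item [C → P .] and shift item [T → P . d C] — shift-reduce conflict.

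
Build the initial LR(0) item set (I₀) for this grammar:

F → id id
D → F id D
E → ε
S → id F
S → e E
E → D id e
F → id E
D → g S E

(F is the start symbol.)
{ [F → . id E], [F → . id id], [F' → . F] }

First, augment the grammar with F' → F
I₀ = CLOSURE({ [F' → . F] }):
  [F' → . F] has the dot before F: add [F → . id id], [F → . id E]
No further items can be added.

I₀ = { [F → . id E], [F → . id id], [F' → . F] }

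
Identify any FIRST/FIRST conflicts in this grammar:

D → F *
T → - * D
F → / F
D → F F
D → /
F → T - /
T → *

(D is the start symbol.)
A FIRST/FIRST conflict occurs when two productions N → α and N → β for the same non-terminal have FIRST(α) ∩ FIRST(β) ≠ ∅ (with ε ∈ FIRST of a nullable right-hand side, so two nullable alternatives also conflict).

FIRST sets of the non-terminals at (or reachable through a nullable prefix from) the front of some alternative:
  FIRST(F) = { '*', '-', '/' }
  FIRST(T) = { '*', '-' }

Productions for D:
  D → F *: FIRST = { '*', '-', '/' }
  D → F F: FIRST = { '*', '-', '/' }
  D → /: FIRST = { '/' }
Productions for T:
  T → - * D: FIRST = { '-' }
  T → *: FIRST = { '*' }
Productions for F:
  F → / F: FIRST = { '/' }
  F → T - /: FIRST = { '*', '-' }

Conflict for D: D → F * and D → F F
  Overlap: { '*', '-', '/' }
Conflict for D: D → F * and D → /
  Overlap: { '/' }
Conflict for D: D → F F and D → /
  Overlap: { '/' }

Answer: Yes. D → F '*' / D → F F on { '*', '-', '/' }; D → F '*' / D → '/' on { '/' }; D → F F / D → '/' on { '/' }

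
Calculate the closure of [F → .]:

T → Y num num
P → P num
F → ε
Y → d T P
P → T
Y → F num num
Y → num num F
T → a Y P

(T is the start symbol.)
{ [F → .] }

To compute CLOSURE, for each item [A → α.Bβ] where B is a non-terminal, add [B → .γ] for all productions B → γ; repeat for the newly added items until nothing changes.

Start with: [F → .]
The dot is at the end, so nothing is added.

CLOSURE = { [F → .] }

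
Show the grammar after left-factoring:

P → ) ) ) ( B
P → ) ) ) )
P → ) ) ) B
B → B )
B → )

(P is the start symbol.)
Left-factoring transforms A → αβ₁ | αβ₂ into A → αA' and A' → β₁ | β₂
(α is the longest common prefix among the alternatives). Repeat until
no nonterminal has two alternatives with a common prefix.

Round 1: P has alternatives sharing prefix ') ) )'. Introduce P': P → ) ) ) P'
  Add: P' → ( B
  Add: P' → )
  Add: P' → B

No remaining common prefixes — done.

Resulting grammar:
P → ) ) ) P'
P' → ( B
P' → )
P' → B
B → B )
B → )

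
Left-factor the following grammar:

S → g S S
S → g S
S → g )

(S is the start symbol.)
Left-factoring transforms A → αβ₁ | αβ₂ into A → αA' and A' → β₁ | β₂
(α is the longest common prefix among the alternatives). Repeat until
no nonterminal has two alternatives with a common prefix.

Round 1: S has alternatives sharing prefix 'g'. Introduce S': S → g S'
  Add: S' → S S
  Add: S' → S
  Add: S' → )

Round 2: S' has alternatives sharing prefix 'S'. Introduce S'': S' → S S''
  Add: S'' → S
  Add: S'' → ε

No remaining common prefixes — done.

Resulting grammar:
S → g S'
S' → S S''
S'' → S
S'' → ε
S' → )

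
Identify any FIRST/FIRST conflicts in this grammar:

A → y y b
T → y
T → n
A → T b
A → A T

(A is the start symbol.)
Yes. A → y y b / A → T b on { 'y' }; A → y y b / A → A T on { 'y' }; A → T b / A → A T on { 'n', 'y' }

FIRST sets of the non-terminals at (or reachable through a nullable prefix from) the front of some alternative:
  FIRST(T) = { 'n', 'y' }
  FIRST(A) = { 'n', 'y' }

Productions for A:
  A → y y b: FIRST = { 'y' }
  A → T b: FIRST = { 'n', 'y' }
  A → A T: FIRST = { 'n', 'y' }
Productions for T:
  T → y: FIRST = { 'y' }
  T → n: FIRST = { 'n' }

Conflict for A: A → y y b and A → T b
  Overlap: { 'y' }
Conflict for A: A → y y b and A → A T
  Overlap: { 'y' }
Conflict for A: A → T b and A → A T
  Overlap: { 'n', 'y' }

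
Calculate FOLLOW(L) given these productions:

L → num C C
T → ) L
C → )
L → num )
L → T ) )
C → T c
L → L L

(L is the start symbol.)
L is the start symbol, so $ ∈ FOLLOW(L).
In T → ) L: L is at the end, add FOLLOW(T)
In L → L L: L is followed by L, add FIRST(L) \ {ε} = { ')', 'num' }
In L → L L: L is at the end; this adds FOLLOW(L) to itself — nothing new

The FOLLOW sets referred to above (computed the same way, to a fixed point):
  FOLLOW(T) = { ')', 'c' }

Taking the union: FOLLOW(L) = { $, ')', 'c', 'num' }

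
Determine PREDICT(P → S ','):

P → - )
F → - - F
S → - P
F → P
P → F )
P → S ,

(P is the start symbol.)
{ '-' }

PREDICT(P → S ',') = (FIRST(RHS) \ {ε}) ∪ (FOLLOW(P) if ε ∈ FIRST(RHS), i.e. RHS ⇒* ε)
FIRST(S) = { '-' }
FIRST(S ',') = { '-' }
ε ∉ FIRST(S ','), so FOLLOW(P) is not added.
PREDICT(P → S ',') = { '-' }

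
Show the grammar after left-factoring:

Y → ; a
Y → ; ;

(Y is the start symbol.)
Left-factoring transforms A → αβ₁ | αβ₂ into A → αA' and A' → β₁ | β₂
(α is the longest common prefix among the alternatives). Repeat until
no nonterminal has two alternatives with a common prefix.

Round 1: Y has alternatives sharing prefix ';'. Introduce Y': Y → ; Y'
  Add: Y' → a
  Add: Y' → ;

No remaining common prefixes — done.

Resulting grammar:
Y → ; Y'
Y' → a
Y' → ;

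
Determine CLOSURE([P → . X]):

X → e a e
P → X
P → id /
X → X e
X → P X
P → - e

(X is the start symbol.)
{ [P → . - e], [P → . X], [P → . id /], [X → . P X], [X → . X e], [X → . e a e] }

To compute CLOSURE, for each item [A → α.Bβ] where B is a non-terminal, add [B → .γ] for all productions B → γ; repeat for the newly added items until nothing changes.

Start with: [P → . X]
  [P → . X] has the dot before X: add [X → . e a e], [X → . X e], [X → . P X]
  [X → . P X] has the dot before P: add [P → . id /], [P → . - e]
No further items can be added.

CLOSURE = { [P → . - e], [P → . X], [P → . id /], [X → . P X], [X → . X e], [X → . e a e] }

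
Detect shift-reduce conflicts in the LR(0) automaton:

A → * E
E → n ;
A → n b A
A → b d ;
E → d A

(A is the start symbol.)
A shift-reduce conflict occurs when an LR(0) state has both:
  - a complete (reduce) item [A → α .] (dot at the end), and
  - a shift item [B → β . c γ] (dot before a terminal).

Augment with A' → A and build the canonical LR(0) collection (I0 = CLOSURE({[A' → . A]}), then GOTO on every symbol after a dot until no new states appear). It has 14 states:
  I0: { [A → . * E], [A → . b d ;], [A → . n b A], [A' → . A] }  — shift
  I1: { [A → * . E], [E → . d A], [E → . n ;] }  — shift
  I2: { [A' → A .] }  — accept
  I3: { [A → b . d ;] }  — shift
  I4: { [A → n . b A] }  — shift
  I5: { [A → . * E], [A → . b d ;], [A → . n b A], [A → n b . A] }  — shift
  I6: { [A → n b A .] }  — reduce
  I7: { [A → b d . ;] }  — shift
  I8: { [A → b d ; .] }  — reduce
  I9: { [A → * E .] }  — reduce
  I10: { [A → . * E], [A → . b d ;], [A → . n b A], [E → d . A] }  — shift
  I11: { [E → n . ;] }  — shift
  I12: { [E → n ; .] }  — reduce
  I13: { [E → d A .] }  — reduce

No state contains both a complete item and a shift item.

Answer: No shift-reduce conflicts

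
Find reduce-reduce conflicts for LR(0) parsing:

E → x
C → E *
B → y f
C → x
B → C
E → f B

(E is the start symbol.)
Augment with E' → E and build the canonical LR(0) collection (I0 = CLOSURE({[E' → . E]}), then GOTO on every symbol after a dot until no new states appear). It has 11 states:
  I0: { [E → . f B], [E → . x], [E' → . E] }  — shift
  I1: { [E' → E .] }  — accept
  I2: { [B → . C], [B → . y f], [C → . E *], [C → . x], [E → . f B], [E → . x], [E → f . B] }  — shift
  I3: { [E → x .] }  — reduce
  I4: { [E → f B .] }  — reduce
  I5: { [B → C .] }  — reduce
  I6: { [C → E . *] }  — shift
  I7: { [C → x .], [E → x .] }  — 2 reduces
  I8: { [B → y . f] }  — shift
  I9: { [B → y f .] }  — reduce
  I10: { [C → E * .] }  — reduce

I7 contains complete items [C → x .], [E → x .] — reduce-reduce conflict.

Answer: Yes — I7: [C → x .] vs [E → x .]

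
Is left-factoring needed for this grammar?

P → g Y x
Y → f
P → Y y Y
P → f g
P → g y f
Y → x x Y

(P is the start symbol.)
Left-factoring is needed when two productions for the same non-terminal
share a common prefix on the right-hand side.

Productions for P:
  P → g Y x
  P → Y y Y
  P → f g
  P → g y f
Productions for Y:
  Y → f
  Y → x x Y

Found common prefix 'g' in productions for P

Answer: Yes, P has productions with common prefix 'g'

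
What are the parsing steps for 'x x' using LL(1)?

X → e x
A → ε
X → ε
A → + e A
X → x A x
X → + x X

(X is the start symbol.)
Stack is shown with the top on the left.

Stack    Input  Action
----------------------
X $      x x $  output X → x A x
x A x $  x x $  match 'x'
A x $    x $    output A → ε
x $      x $    match 'x'
$        $      accept

The string is accepted.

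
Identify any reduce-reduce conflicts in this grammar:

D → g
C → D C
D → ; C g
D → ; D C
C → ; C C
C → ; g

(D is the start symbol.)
Yes — I7: [C → D C .] vs [D → ; D C .]; I12: [C → ; g .] vs [D → g .]; I14: [D → ; C g .] vs [D → g .]

Augment with D' → D and build the canonical LR(0) collection (I0 = CLOSURE({[D' → . D]}), then GOTO on every symbol after a dot until no new states appear). It has 15 states:
  I0: { [D → . ; C g], [D → . ; D C], [D → . g], [D' → . D] }  — shift
  I1: { [C → . ; C C], [C → . ; g], [C → . D C], [D → . ; C g], [D → . ; D C], [D → . g], [D → ; . C g], [D → ; . D C] }  — shift
  I2: { [D' → D .] }  — accept
  I3: { [D → g .] }  — reduce
  I4: { [C → . ; C C], [C → . ; g], [C → . D C], [C → ; . C C], [C → ; . g], [D → . ; C g], [D → . ; D C], [D → . g], [D → ; . C g], [D → ; . D C] }  — shift
  I5: { [D → ; C . g] }  — shift
  I6: { [C → . ; C C], [C → . ; g], [C → . D C], [C → D . C], [D → . ; C g], [D → . ; D C], [D → . g], [D → ; D . C] }  — shift
  I7: { [C → D C .], [D → ; D C .] }  — 2 reduces
  I8: { [C → . ; C C], [C → . ; g], [C → . D C], [C → D . C], [D → . ; C g], [D → . ; D C], [D → . g] }  — shift
  I9: { [C → D C .] }  — reduce
  I10: { [D → ; C g .] }  — reduce
  I11: { [C → . ; C C], [C → . ; g], [C → . D C], [C → ; C . C], [D → . ; C g], [D → . ; D C], [D → . g], [D → ; C . g] }  — shift
  I12: { [C → ; g .], [D → g .] }  — 2 reduces
  I13: { [C → ; C C .] }  — reduce
  I14: { [D → ; C g .], [D → g .] }  — 2 reduces

I7 contains complete items [C → D C .], [D → ; D C .] — reduce-reduce conflict.
I12 contains complete items [C → ; g .], [D → g .] — reduce-reduce conflict.
I14 contains complete items [D → ; C g .], [D → g .] — reduce-reduce conflict.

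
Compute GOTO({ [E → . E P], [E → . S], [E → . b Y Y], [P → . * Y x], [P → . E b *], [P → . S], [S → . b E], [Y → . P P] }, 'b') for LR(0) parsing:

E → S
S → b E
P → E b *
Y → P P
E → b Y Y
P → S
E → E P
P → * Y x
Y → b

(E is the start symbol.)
GOTO(I, 'b') = CLOSURE({ [A → αX.β] : [A → α.Xβ] ∈ I, X = 'b' })

Items with dot before 'b', with the dot advanced:
  [E → . b Y Y] → [E → b . Y Y]
  [S → . b E] → [S → b . E]
Closure of the advanced items:
  [E → b . Y Y] has the dot before Y: add [Y → . P P], [Y → . b]
  [S → b . E] has the dot before E: add [E → . S], [E → . b Y Y], [E → . E P]
  [Y → . P P] has the dot before P: add [P → . E b *], [P → . S], [P → . * Y x]
  [E → . S] has the dot before S: add [S → . b E]

GOTO = { [E → . E P], [E → . S], [E → . b Y Y], [E → b . Y Y], [P → . * Y x], [P → . E b *], [P → . S], [S → . b E], [S → b . E], [Y → . P P], [Y → . b] }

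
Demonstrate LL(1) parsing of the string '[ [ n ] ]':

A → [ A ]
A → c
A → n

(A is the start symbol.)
LL(1) parsing maintains a stack (initially the start symbol over $) and the input. At each step: if the stack top is a terminal, match it against the current input token; if it is a non-terminal N, replace it with the RHS of M[N, lookahead] (the unique production whose predict set contains the lookahead).

Stack is shown with the top on the left.

Stack      Input        Action
------------------------------
A $        [ [ n ] ] $  output A → [ A ]
[ A ] $    [ [ n ] ] $  match '['
A ] $      [ n ] ] $    output A → [ A ]
[ A ] ] $  [ n ] ] $    match '['
A ] ] $    n ] ] $      output A → n
n ] ] $    n ] ] $      match 'n'
] ] $      ] ] $        match ']'
] $        ] $          match ']'
$          $            accept

The string is accepted.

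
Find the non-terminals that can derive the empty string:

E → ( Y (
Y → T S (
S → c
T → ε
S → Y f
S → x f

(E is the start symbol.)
A non-terminal is nullable if it can derive ε (the empty string): either it has an ε-production, or it has a production whose right-hand side consists entirely of nullable non-terminals.

ε-productions: T → ε
So T is immediately nullable.
No further non-terminal can be added: every production for the remaining non-terminals contains a terminal or a non-nullable non-terminal.
Nullable = { 'T' }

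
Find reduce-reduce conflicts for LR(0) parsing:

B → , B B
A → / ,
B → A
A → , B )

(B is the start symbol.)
No reduce-reduce conflicts

A reduce-reduce conflict occurs when an LR(0) state has two complete items [A → α .] and [B → β .] — both call for a reduction, and with no lookahead the parser cannot choose between them.

Augment with B' → B and build the canonical LR(0) collection (I0 = CLOSURE({[B' → . B]}), then GOTO on every symbol after a dot until no new states appear). It has 9 states:
  I0: { [A → . , B )], [A → . / ,], [B → . , B B], [B → . A], [B' → . B] }  — shift
  I1: { [A → , . B )], [A → . , B )], [A → . / ,], [B → , . B B], [B → . , B B], [B → . A] }  — shift
  I2: { [A → / . ,] }  — shift
  I3: { [B → A .] }  — reduce
  I4: { [B' → B .] }  — accept
  I5: { [A → / , .] }  — reduce
  I6: { [A → , B . )], [A → . , B )], [A → . / ,], [B → , B . B], [B → . , B B], [B → . A] }  — shift
  I7: { [A → , B ) .] }  — reduce
  I8: { [B → , B B .] }  — reduce

No state contains more than one complete item.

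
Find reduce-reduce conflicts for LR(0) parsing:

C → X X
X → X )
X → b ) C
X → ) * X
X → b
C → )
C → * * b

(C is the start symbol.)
Augment with C' → C and build the canonical LR(0) collection (I0 = CLOSURE({[C' → . C]}), then GOTO on every symbol after a dot until no new states appear). It has 16 states:
  I0: { [C → . )], [C → . * * b], [C → . X X], [C' → . C], [X → . ) * X], [X → . X )], [X → . b ) C], [X → . b] }  — shift
  I1: { [C → ) .], [X → ) . * X] }  — shift, reduce
  I2: { [C → * . * b] }  — shift
  I3: { [C' → C .] }  — accept
  I4: { [C → X . X], [X → . ) * X], [X → . X )], [X → . b ) C], [X → . b], [X → X . )] }  — shift
  I5: { [X → b . ) C], [X → b .] }  — shift, reduce
  I6: { [C → . )], [C → . * * b], [C → . X X], [X → . ) * X], [X → . X )], [X → . b ) C], [X → . b], [X → b ) . C] }  — shift
  I7: { [X → b ) C .] }  — reduce
  I8: { [X → ) . * X], [X → X ) .] }  — shift, reduce
  I9: { [C → X X .], [X → X . )] }  — shift, reduce
  I10: { [X → X ) .] }  — reduce
  I11: { [X → ) * . X], [X → . ) * X], [X → . X )], [X → . b ) C], [X → . b] }  — shift
  I12: { [X → ) . * X] }  — shift
  I13: { [X → ) * X .], [X → X . )] }  — shift, reduce
  I14: { [C → * * . b] }  — shift
  I15: { [C → * * b .] }  — reduce

No state contains more than one complete item.

Answer: No reduce-reduce conflicts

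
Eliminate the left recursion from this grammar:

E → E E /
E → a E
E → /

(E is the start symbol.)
E → a E E'
E → / E'
E' → E / E'
E' → ε

E is directly left-recursive. The standard transformation for
  A → A α₁ | ... | A α_m | β₁ | ... | β_n
is
  A  → β₁ A' | ... | β_n A'
  A' → α₁ A' | ... | α_m A' | ε

E → a E becomes E → a E E'
E → / becomes E → / E'
E → E E / becomes E' → E / E'
Add E' → ε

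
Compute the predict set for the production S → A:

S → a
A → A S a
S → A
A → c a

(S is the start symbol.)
PREDICT(S → A) = (FIRST(RHS) \ {ε}) ∪ (FOLLOW(S) if ε ∈ FIRST(RHS), i.e. RHS ⇒* ε)
FIRST(A) = { 'c' }
FIRST(A) = { 'c' }
ε ∉ FIRST(A), so FOLLOW(S) is not added.
PREDICT(S → A) = { 'c' }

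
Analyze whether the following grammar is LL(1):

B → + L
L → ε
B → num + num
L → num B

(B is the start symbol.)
Relevant sets:
  FOLLOW(L) = { $ }

For B:
  PREDICT(B → '+' L) = { '+' }
  PREDICT(B → num '+' num) = { 'num' }
For L:
  PREDICT(L → ε) = { $ }
  PREDICT(L → num B) = { 'num' }

All predict sets are disjoint. The grammar IS LL(1).

Answer: Yes, the grammar is LL(1).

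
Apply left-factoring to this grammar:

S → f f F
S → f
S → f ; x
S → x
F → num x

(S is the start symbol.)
S → f S'
S' → f F
S' → ε
S' → ; x
S → x
F → num x

Left-factoring transforms A → αβ₁ | αβ₂ into A → αA' and A' → β₁ | β₂
(α is the longest common prefix among the alternatives). Repeat until
no nonterminal has two alternatives with a common prefix.

Round 1: S has alternatives sharing prefix 'f'. Introduce S': S → f S'
  Add: S' → f F
  Add: S' → ε
  Add: S' → ; x

No remaining common prefixes — done.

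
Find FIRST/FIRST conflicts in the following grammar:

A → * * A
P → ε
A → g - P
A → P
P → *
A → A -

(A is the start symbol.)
A FIRST/FIRST conflict occurs when two productions N → α and N → β for the same non-terminal have FIRST(α) ∩ FIRST(β) ≠ ∅ (with ε ∈ FIRST of a nullable right-hand side, so two nullable alternatives also conflict).

FIRST sets of the non-terminals at (or reachable through a nullable prefix from) the front of some alternative:
  FIRST(P) = { '*', ε }
  FIRST(A) = { '*', '-', 'g', ε }

Productions for A:
  A → * * A: FIRST = { '*' }
  A → g - P: FIRST = { 'g' }
  A → P: FIRST = { '*', ε }
  A → A -: FIRST = { '*', '-', 'g' }
Productions for P:
  P → ε: FIRST = { ε }
  P → *: FIRST = { '*' }

Conflict for A: A → * * A and A → P
  Overlap: { '*' }
Conflict for A: A → * * A and A → A -
  Overlap: { '*' }
Conflict for A: A → g - P and A → A -
  Overlap: { 'g' }
Conflict for A: A → P and A → A -
  Overlap: { '*' }

Answer: Yes. A → '*' '*' A / A → P on { '*' }; A → '*' '*' A / A → A '-' on { '*' }; A → g '-' P / A → A '-' on { 'g' }; A → P / A → A '-' on { '*' }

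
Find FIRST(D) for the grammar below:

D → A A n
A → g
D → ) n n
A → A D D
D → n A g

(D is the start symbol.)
FIRST sets of the other non-terminals involved (by the same procedure, iterated to a fixed point):
  FIRST(A) = { 'g' }

From D → A A n:
  - A is a non-terminal: add FIRST(A) \ {ε} = { 'g' }
    A is not nullable, so stop
From D → ) n n:
  - ')' is a terminal: add ')' and stop
From D → n A g:
  - n is a terminal: add 'n' and stop

Collecting: FIRST(D) = { ')', 'g', 'n' }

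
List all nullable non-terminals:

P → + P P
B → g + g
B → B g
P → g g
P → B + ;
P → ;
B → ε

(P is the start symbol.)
{ 'B' }

ε-productions: B → ε
So B is immediately nullable.
No further non-terminal can be added: every production for the remaining non-terminals contains a terminal or a non-nullable non-terminal.
Nullable = { 'B' }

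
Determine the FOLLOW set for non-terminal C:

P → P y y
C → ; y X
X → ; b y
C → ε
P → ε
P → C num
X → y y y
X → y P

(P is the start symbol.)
{ 'num' }

To compute FOLLOW(C), find every occurrence of C on a right-hand side N → α C β: add FIRST(β) \ {ε}, and if β is empty or nullable also add FOLLOW(N). Iterate to a fixed point.

In P → C num: C is followed by num, add FIRST(num) \ {ε} = { 'num' }

Taking the union: FOLLOW(C) = { 'num' }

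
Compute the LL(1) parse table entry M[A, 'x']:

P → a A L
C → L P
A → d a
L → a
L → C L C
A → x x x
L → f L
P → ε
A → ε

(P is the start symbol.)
A → x x x

To find M[A, 'x'], we find productions for A where 'x' is in the predict set (PREDICT(N → α) = (FIRST(α) \ {ε}) ∪ (FOLLOW(N) if α ⇒* ε)).

Relevant sets:
  FOLLOW(A) = { 'a', 'f' }

A → d a: PREDICT = { 'd' }
A → x x x: PREDICT = { 'x' }
  'x' is in predict set, so this production goes in M[A, 'x']
A → ε: PREDICT = { 'a', 'f' }

M[A, 'x'] = A → x x x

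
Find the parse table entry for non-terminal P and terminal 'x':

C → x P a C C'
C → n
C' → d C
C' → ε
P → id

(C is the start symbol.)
To find M[P, 'x'], we find productions for P where 'x' is in the predict set (PREDICT(N → α) = (FIRST(α) \ {ε}) ∪ (FOLLOW(N) if α ⇒* ε)).

P → id: PREDICT = { 'id' }

M[P, 'x'] is empty (no production applies)

Answer: Empty (error entry)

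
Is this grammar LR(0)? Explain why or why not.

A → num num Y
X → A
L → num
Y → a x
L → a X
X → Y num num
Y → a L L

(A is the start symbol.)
A grammar is LR(0) if no state in the canonical LR(0) collection has:
  - both a shift item (dot before a terminal) and a complete item (shift-reduce conflict), or
  - two or more complete items (reduce-reduce conflict; the accept item [A' → A .] counts as a complete item here).

Augment with A' → A and build the canonical LR(0) collection (I0 = CLOSURE({[A' → . A]}), then GOTO on every symbol after a dot until no new states appear). It has 16 states:
  I0: { [A → . num num Y], [A' → . A] }  — shift
  I1: { [A' → A .] }  — accept
  I2: { [A → num . num Y] }  — shift
  I3: { [A → num num . Y], [Y → . a L L], [Y → . a x] }  — shift
  I4: { [A → num num Y .] }  — reduce
  I5: { [L → . a X], [L → . num], [Y → a . L L], [Y → a . x] }  — shift
  I6: { [L → . a X], [L → . num], [Y → a L . L] }  — shift
  I7: { [A → . num num Y], [L → a . X], [X → . A], [X → . Y num num], [Y → . a L L], [Y → . a x] }  — shift
  I8: { [L → num .] }  — reduce
  I9: { [Y → a x .] }  — reduce
  I10: { [X → A .] }  — reduce
  I11: { [L → a X .] }  — reduce
  I12: { [X → Y . num num] }  — shift
  I13: { [X → Y num . num] }  — shift
  I14: { [X → Y num num .] }  — reduce
  I15: { [Y → a L L .] }  — reduce

Every state is either a pure shift/goto state or contains exactly one complete item and nothing to shift — no conflicts. The grammar is LR(0).

Answer: Yes, the grammar is LR(0)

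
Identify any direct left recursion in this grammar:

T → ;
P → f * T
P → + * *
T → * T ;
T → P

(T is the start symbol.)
No direct left recursion

T → ;: starts with ';'
P → f * T: starts with f
P → + * *: starts with '+'
T → * T ;: starts with '*'
T → P: starts with P

No direct left recursion found.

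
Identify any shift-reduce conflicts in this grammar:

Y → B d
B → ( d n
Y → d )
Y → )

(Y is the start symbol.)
No shift-reduce conflicts

Augment with Y' → Y and build the canonical LR(0) collection (I0 = CLOSURE({[Y' → . Y]}), then GOTO on every symbol after a dot until no new states appear). It has 10 states:
  I0: { [B → . ( d n], [Y → . )], [Y → . B d], [Y → . d )], [Y' → . Y] }  — shift
  I1: { [B → ( . d n] }  — shift
  I2: { [Y → ) .] }  — reduce
  I3: { [Y → B . d] }  — shift
  I4: { [Y' → Y .] }  — accept
  I5: { [Y → d . )] }  — shift
  I6: { [Y → d ) .] }  — reduce
  I7: { [Y → B d .] }  — reduce
  I8: { [B → ( d . n] }  — shift
  I9: { [B → ( d n .] }  — reduce

No state contains both a complete item and a shift item.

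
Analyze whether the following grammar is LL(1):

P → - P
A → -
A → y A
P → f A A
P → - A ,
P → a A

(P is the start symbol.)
A grammar is LL(1) if for each non-terminal N with multiple productions, the predict sets of those productions are pairwise disjoint, where PREDICT(N → α) = (FIRST(α) \ {ε}) ∪ (FOLLOW(N) if α ⇒* ε).

For P:
  PREDICT(P → '-' P) = { '-' }
  PREDICT(P → f A A) = { 'f' }
  PREDICT(P → '-' A ',') = { '-' }
  PREDICT(P → a A) = { 'a' }
For A:
  PREDICT(A → '-') = { '-' }
  PREDICT(A → y A) = { 'y' }

Conflict found: Predict set conflict for P: { '-' }
The grammar is NOT LL(1).

Answer: No. Predict set conflict for P: { '-' }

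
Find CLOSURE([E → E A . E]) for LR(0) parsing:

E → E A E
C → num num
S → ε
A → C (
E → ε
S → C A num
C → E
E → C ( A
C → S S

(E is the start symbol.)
Start with: [E → E A . E]
  [E → E A . E] has the dot before E: add [E → . E A E], [E → .], [E → . C ( A]
  [E → . C ( A] has the dot before C: add [C → . num num], [C → . E], [C → . S S]
  [C → . S S] has the dot before S: add [S → .], [S → . C A num]
No further items can be added.

CLOSURE = { [C → . E], [C → . S S], [C → . num num], [E → . C ( A], [E → . E A E], [E → .], [E → E A . E], [S → . C A num], [S → .] }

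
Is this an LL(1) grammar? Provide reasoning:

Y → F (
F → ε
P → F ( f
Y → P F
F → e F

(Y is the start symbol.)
No. Predict set conflict for Y: { '(', 'e' }

Relevant sets:
  FIRST(F) = { 'e', ε }
  FIRST(P) = { '(', 'e' }
  FOLLOW(F) = { $, '(' }

For Y:
  PREDICT(Y → F '(') = { '(', 'e' }
  PREDICT(Y → P F) = { '(', 'e' }
For F:
  PREDICT(F → ε) = { $, '(' }
  PREDICT(F → e F) = { 'e' }
P has a single production, so nothing to check there.

Conflict found: Predict set conflict for Y: { '(', 'e' }
The grammar is NOT LL(1).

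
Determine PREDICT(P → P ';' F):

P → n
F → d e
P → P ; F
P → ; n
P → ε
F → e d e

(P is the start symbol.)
PREDICT(P → P ';' F) = (FIRST(RHS) \ {ε}) ∪ (FOLLOW(P) if ε ∈ FIRST(RHS), i.e. RHS ⇒* ε)
FIRST(P) = { ';', 'n', ε }
FIRST(P ';' F) = { ';', 'n' }
ε ∉ FIRST(P ';' F), so FOLLOW(P) is not added.
PREDICT(P → P ';' F) = { ';', 'n' }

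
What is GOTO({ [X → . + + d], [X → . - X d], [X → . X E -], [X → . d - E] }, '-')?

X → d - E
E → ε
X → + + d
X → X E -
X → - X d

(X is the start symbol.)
{ [X → - . X d], [X → . + + d], [X → . - X d], [X → . X E -], [X → . d - E] }

GOTO(I, '-') = CLOSURE({ [A → αX.β] : [A → α.Xβ] ∈ I, X = '-' })

Items with dot before '-', with the dot advanced:
  [X → . - X d] → [X → - . X d]
Closure of the advanced items:
  [X → - . X d] has the dot before X: add [X → . d - E], [X → . + + d], [X → . X E -], [X → . - X d]

GOTO = { [X → - . X d], [X → . + + d], [X → . - X d], [X → . X E -], [X → . d - E] }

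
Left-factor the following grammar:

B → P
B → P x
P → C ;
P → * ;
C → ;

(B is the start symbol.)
B → P B'
B' → ε
B' → x
P → C ;
P → * ;
C → ;

Left-factoring transforms A → αβ₁ | αβ₂ into A → αA' and A' → β₁ | β₂
(α is the longest common prefix among the alternatives). Repeat until
no nonterminal has two alternatives with a common prefix.

Round 1: B has alternatives sharing prefix 'P'. Introduce B': B → P B'
  Add: B' → ε
  Add: B' → x

No remaining common prefixes — done.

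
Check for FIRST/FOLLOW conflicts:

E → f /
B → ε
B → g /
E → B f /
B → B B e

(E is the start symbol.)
Yes. B → g '/' with FOLLOW(B) on { 'g' }; B → B B e with FOLLOW(B) on { 'e', 'g' }

Nullable non-terminals: B.
FIRST sets used below: FIRST(B) = { 'e', 'g', ε }

B: nullable alternative(s) B → ε; FOLLOW(B) = { 'e', 'f', 'g' }
  B → ε: FIRST \ {ε} = { } — this is the only nullable alternative, skip
  B → g /: FIRST \ {ε} = { 'g' } — overlaps FOLLOW(B) on { 'g' }: CONFLICT
  B → B B e: FIRST \ {ε} = { 'e', 'g' } — overlaps FOLLOW(B) on { 'e', 'g' }: CONFLICT

E has no nullable alternative, so no FIRST/FOLLOW check is needed there.

So the grammar has 2 FIRST/FOLLOW conflicts (marked CONFLICT above).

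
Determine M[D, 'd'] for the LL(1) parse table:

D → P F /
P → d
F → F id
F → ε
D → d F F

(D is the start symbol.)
D → P F /, D → d F F

To find M[D, 'd'], we find productions for D where 'd' is in the predict set (PREDICT(N → α) = (FIRST(α) \ {ε}) ∪ (FOLLOW(N) if α ⇒* ε)).

Relevant sets:
  FIRST(P) = { 'd' }

D → P F /: PREDICT = { 'd' }
  'd' is in predict set, so this production goes in M[D, 'd']
D → d F F: PREDICT = { 'd' }
  'd' is in predict set, so this production goes in M[D, 'd']

M[D, 'd'] = D → P F /, D → d F F  (a multiply-defined cell — the grammar is not LL(1))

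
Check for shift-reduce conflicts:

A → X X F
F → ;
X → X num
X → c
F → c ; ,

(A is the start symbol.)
Augment with A' → A and build the canonical LR(0) collection (I0 = CLOSURE({[A' → . A]}), then GOTO on every symbol after a dot until no new states appear). It has 11 states:
  I0: { [A → . X X F], [A' → . A], [X → . X num], [X → . c] }  — shift
  I1: { [A' → A .] }  — accept
  I2: { [A → X . X F], [X → . X num], [X → . c], [X → X . num] }  — shift
  I3: { [X → c .] }  — reduce
  I4: { [A → X X . F], [F → . ;], [F → . c ; ,], [X → X . num] }  — shift
  I5: { [X → X num .] }  — reduce
  I6: { [F → ; .] }  — reduce
  I7: { [A → X X F .] }  — reduce
  I8: { [F → c . ; ,] }  — shift
  I9: { [F → c ; . ,] }  — shift
  I10: { [F → c ; , .] }  — reduce

No state contains both a complete item and a shift item.

Answer: No shift-reduce conflicts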